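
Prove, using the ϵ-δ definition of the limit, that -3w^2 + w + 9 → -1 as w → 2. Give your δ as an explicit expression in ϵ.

Let ϵ > 0 be given. We want δ > 0 such that 0 < |w − 2| < δ implies |(-3w^2 + w + 9) + 1| < ϵ.
(-3w^2 + w + 9) + 1 = -3w^2 + w + 10 = (w − 2)(-3w - 5).
So |(-3w^2 + w + 9) + 1| = |w − 2|·|-3w - 5|.
Require δ ≤ 1. Then |w − 2| < 1 gives |w| < 3, and by the triangle inequality |-3w - 5| ≤ 3·3 + 5 = 14.
Hence |(-3w^2 + w + 9) + 1| ≤ 14|w − 2| < ϵ provided |w − 2| < ϵ/14.
Take δ = min(1, ϵ/14). Then 0 < |w − 2| < δ gives both |w − 2| < 1 and |w − 2| < ϵ/14, so |(-3w^2 + w + 9) + 1| < ϵ.

δ = min(1, ϵ/14)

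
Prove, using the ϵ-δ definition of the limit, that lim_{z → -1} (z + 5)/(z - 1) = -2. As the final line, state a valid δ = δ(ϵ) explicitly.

δ = min(1, (1/3)ϵ)

Let ϵ > 0 be given. We want δ > 0 with 0 < |z + 1| < δ ⇒ |(z + 5)/(z - 1) + 2| < ϵ.
Combining over a common denominator, (z + 5)/(z - 1) + 2 = [(z + 5)·(-2) − 4·(z - 1)] / [(-2)·(z - 1)] = -6(z + 1) / ((-2)(z - 1)).
So |(z + 5)/(z - 1) + 2| = 6|z + 1| / (2·|z − 1|).
Require δ ≤ 1, so |z − 1| ≥ |-2| − |z + 1| > 2 − 1 = 1.
Hence |(z + 5)/(z - 1) + 2| < 6|z + 1|/(2·1) = 3|z + 1|, which is < ϵ once |z + 1| < (1/3)ϵ.
Take δ = min(1, (1/3)ϵ). Then 0 < |z + 1| < δ forces both bounds, so |(z + 5)/(z - 1) + 2| < ϵ.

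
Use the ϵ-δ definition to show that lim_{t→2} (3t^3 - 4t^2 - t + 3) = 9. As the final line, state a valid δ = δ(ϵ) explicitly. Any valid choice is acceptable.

δ = min(2, ϵ/59)

Let ϵ > 0 be given. We want δ > 0 such that 0 < |t − 2| < δ implies |(3t^3 - 4t^2 - t + 3) − 9| < ϵ.
(3t^3 - 4t^2 - t + 3) − 9 = 3t^3 - 4t^2 - t - 6 = (t − 2)(3t^2 + 2t + 3).
So |(3t^3 - 4t^2 - t + 3) − 9| = |t − 2|·|3t^2 + 2t + 3|.
Assume first that |t − 2| < 2, so |t| < 4. Then |3t^2 + 2t + 3| ≤ 3·4^2 + 2·4 + 3 = 59.
Hence |(3t^3 - 4t^2 - t + 3) − 9| ≤ 59|t − 2| < ϵ provided |t − 2| < ϵ/59.
Take δ = min(2, ϵ/59). Then 0 < |t − 2| < δ gives both |t − 2| < 2 and |t − 2| < ϵ/59, so |(3t^3 - 4t^2 - t + 3) − 9| < ϵ.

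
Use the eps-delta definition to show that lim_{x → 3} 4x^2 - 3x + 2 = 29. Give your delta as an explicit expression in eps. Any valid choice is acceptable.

delta = min(1, eps/25)

Let eps > 0. We want delta > 0 such that 0 < |x − 3| < delta implies |(4x^2 - 3x + 2) − 29| < eps.
(4x^2 - 3x + 2) − 29 = 4x^2 - 3x - 27 = (x − 3)(4x + 9).
So |(4x^2 - 3x + 2) − 29| = |x − 3|·|4x + 9|.
Require delta ≤ 1. Then |x − 3| < 1 gives |x| < 4, and by the triangle inequality |4x + 9| ≤ 4·4 + 9 = 25.
Hence |(4x^2 - 3x + 2) − 29| ≤ 25|x − 3| < eps provided |x − 3| < eps/25.
Choosing delta = min(1, eps/25) ensures both conditions, hence |(4x^2 - 3x + 2) − 29| < eps.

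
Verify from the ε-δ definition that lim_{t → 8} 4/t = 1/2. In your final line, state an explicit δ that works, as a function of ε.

δ = min(4, 8ε)

Suppose ε > 0. We seek δ > 0 such that 0 < |t − 8| < δ implies |4/t − (1/2)| < ε.
|4/t − (1/2)| = 4·|8 − t|/(8·|t|) = 4|t − 8|/(8|t|).
Restrict δ ≤ 4. Then |t − 8| < 4 gives |t| > 4, so 8|t| > 32.
Then |4/t − (1/2)| < 4|t − 8|/32, which is < ε when |t − 8| < 8ε.
Take δ = min(4, 8ε). Then 0 < |t − 8| < δ gives both |t − 8| < 4 and |t − 8| < 8ε, so |4/t − (1/2)| < ε.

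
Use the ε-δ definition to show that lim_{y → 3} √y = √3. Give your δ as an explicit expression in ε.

Suppose ε > 0. We want δ > 0 such that 0 < |y − 3| < δ implies |√y − √3| < ε.
Multiplying by the conjugate, |√y − √3| = |y − 3|/(√y + √3).
Restrict δ ≤ 3 so that |y − 3| < 3 forces y > 0, and then √y + √3 > √3.
Hence |√y − √3| < |y − 3|/√3, which is < ε once |y − 3| < √3·ε.
Take δ = min(3, √3·ε). If 0 < |y − 3| < δ then y > 0 and |√y − √3| < |y − 3|/√3 < ε.

δ = min(3, √3·ε)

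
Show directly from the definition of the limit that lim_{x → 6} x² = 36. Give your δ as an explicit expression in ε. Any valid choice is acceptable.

Let ε > 0 be given. We seek δ > 0 with 0 < |x − 6| < δ ⇒ |x² − 36| < ε.
Factor: x² − 36 = (x − 6)(x + 6), so |x² − 36| = |x − 6|·|x + 6|.
Restrict δ ≤ 1. Then |x − 6| < 1 gives |x| < 7, so by the triangle inequality |x + 6| ≤ 7 + 6 = 13.
Hence |x² − 36| ≤ 13|x − 6|, which is < ε once |x − 6| < ε/13.
Take δ = min(1, ε/13). If 0 < |x − 6| < δ then both bounds hold and |x² − 36| ≤ 13|x − 6| < 13·(ε/13) = ε.

δ = min(1, ε/13)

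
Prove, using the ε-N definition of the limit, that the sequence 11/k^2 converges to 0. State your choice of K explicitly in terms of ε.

Let ε > 0. For k ≥ 1, |11/k^2 − 0| = 11/k^2.
11/k^2 < ε ⇔ k^2 > 11/ε ⇔ k > (11/ε)^{1/2}.
Take K = (11/ε)^{1/2}. Then k > K implies 11/k^2 < ε.

K = (11/ε)^{1/2}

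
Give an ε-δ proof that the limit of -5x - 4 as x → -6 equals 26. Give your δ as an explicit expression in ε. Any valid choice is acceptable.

δ = ε/5

Fix ε > 0. We need δ > 0 so that 0 < |x + 6| < δ implies |(-5x - 4) − 26| < ε.
|(-5x - 4) − 26| = |-5x - 30| = 5|x + 6|.
So 5|x + 6| < ε exactly when |x + 6| < ε/5.
Take δ = ε/5. If 0 < |x + 6| < δ then |(-5x - 4) − 26| = 5|x + 6| < 5·(ε/5) = ε.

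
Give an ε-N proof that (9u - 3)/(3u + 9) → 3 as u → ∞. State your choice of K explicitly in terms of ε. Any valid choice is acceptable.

K = 10/ε

Suppose ε > 0. We seek K > 0 such that u > K implies |(9u - 3)/(3u + 9) − 3| < ε.
(9u - 3)/(3u + 9) − 3 = (3(9u - 3) − 9(3u + 9)) / (3(3u + 9)) = -90/(3(3u + 9)).
For u > 0 we have 3u + 9 > 3u, so |(9u - 3)/(3u + 9) − 3| = 90/(3(3u + 9)) < 90/(3·3u) = 10/u.
Thus |(9u - 3)/(3u + 9) − 3| < ε whenever u > 10/ε.
Take K = 10/ε. If u > K then |(9u - 3)/(3u + 9) − 3| < 10/u < ε.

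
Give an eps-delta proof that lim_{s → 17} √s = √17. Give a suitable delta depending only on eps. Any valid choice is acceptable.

Let eps > 0. We want delta > 0 such that 0 < |s − 17| < delta implies |√s − √17| < eps.
Rationalise: √s − √17 = (s − 17)/(√s + √17), so |√s − √17| = |s − 17|/(√s + √17).
Restrict delta ≤ 17 so that |s − 17| < 17 forces s > 0, and then √s + √17 > √17.
Hence |√s − √17| < |s − 17|/√17, which is < eps once |s − 17| < √17·eps.
Take delta = min(17, √17·eps). If 0 < |s − 17| < delta then s > 0 and |√s − √17| < |s − 17|/√17 < eps.

delta = min(17, √17·eps)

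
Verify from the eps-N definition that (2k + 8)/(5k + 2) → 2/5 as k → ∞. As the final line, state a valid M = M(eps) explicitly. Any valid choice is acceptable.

Let eps > 0. For k ≥ 1, |(2k + 8)/(5k + 2) − (2/5)| = |36|/(5(5k + 2)) = 36/(5(5k + 2)).
Since 5k + 2 ≥ 5k for k ≥ 1, this is ≤ 36/(5·5k) = (36/25)/k.
So |(2k + 8)/(5k + 2) − (2/5)| < eps whenever k > (36/25)/eps.
Take M = (36/25)/eps. If k > M then |(2k + 8)/(5k + 2) − (2/5)| ≤ (36/25)/k < eps.

M = (36/25)/eps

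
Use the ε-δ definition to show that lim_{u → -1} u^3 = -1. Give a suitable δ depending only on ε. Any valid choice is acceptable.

Suppose ε > 0. We seek δ > 0 with 0 < |u + 1| < δ ⇒ |u^3 + 1| < ε.
Factor: u^3 + 1 = (u + 1)(u^2 - u + 1), so |u^3 + 1| = |u + 1|·|u^2 - u + 1|.
Restrict δ ≤ 1. Then |u + 1| < 1 gives |u| < 2, so by the triangle inequality |u^2 - u + 1| ≤ 2^2 + 2 + 1 = 7.
Hence |u^3 + 1| ≤ 7|u + 1|, which is < ε once |u + 1| < ε/7.
Take δ = min(1, ε/7). If 0 < |u + 1| < δ then both bounds hold and |u^3 + 1| ≤ 7|u + 1| < 7·(ε/7) = ε.

δ = min(1, ε/7)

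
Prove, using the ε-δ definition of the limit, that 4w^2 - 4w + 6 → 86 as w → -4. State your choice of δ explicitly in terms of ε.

δ = min(2, ε/44)

Fix ε > 0. We want δ > 0 such that 0 < |w + 4| < δ implies |(4w^2 - 4w + 6) − 86| < ε.
(4w^2 - 4w + 6) − 86 = 4w^2 - 4w - 80 = (w + 4)(4w - 20).
So |(4w^2 - 4w + 6) − 86| = |w + 4|·|4w - 20|.
Require δ ≤ 2. Then |w + 4| < 2 gives |w| < 6, and by the triangle inequality |4w - 20| ≤ 4·6 + 20 = 44.
Hence |(4w^2 - 4w + 6) − 86| ≤ 44|w + 4| < ε provided |w + 4| < ε/44.
Choosing δ = min(2, ε/44) ensures both conditions, hence |(4w^2 - 4w + 6) − 86| < ε.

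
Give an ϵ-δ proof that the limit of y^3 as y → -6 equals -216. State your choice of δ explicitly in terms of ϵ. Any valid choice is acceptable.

Let ϵ > 0 be given. We seek δ > 0 with 0 < |y + 6| < δ ⇒ |y^3 + 216| < ϵ.
Factor: y^3 + 216 = (y + 6)(y^2 - 6y + 36), so |y^3 + 216| = |y + 6|·|y^2 - 6y + 36|.
Impose δ ≤ 2 so that |y| < 8; then |y^2 - 6y + 36| ≤ 148.
Hence |y^3 + 216| ≤ 148|y + 6|, which is < ϵ once |y + 6| < ϵ/148.
Take δ = min(2, ϵ/148). If 0 < |y + 6| < δ then both bounds hold and |y^3 + 216| ≤ 148|y + 6| < 148·(ϵ/148) = ϵ.

δ = min(2, ϵ/148)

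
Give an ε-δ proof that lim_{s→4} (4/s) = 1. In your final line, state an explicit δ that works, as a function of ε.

Fix ε > 0. We seek δ > 0 such that 0 < |s − 4| < δ implies |4/s − 1| < ε.
|4/s − 1| = 4·|4 − s|/(4·|s|) = 4|s − 4|/(4|s|).
Restrict δ ≤ 2. Then |s − 4| < 2 gives |s| > 2, so 4|s| > 8.
Then |4/s − 1| < 4|s − 4|/8, which is < ε when |s − 4| < 2ε.
Take δ = min(2, 2ε). Then 0 < |s − 4| < δ gives both |s − 4| < 2 and |s − 4| < 2ε, so |4/s − 1| < ε.

δ = min(2, 2ε)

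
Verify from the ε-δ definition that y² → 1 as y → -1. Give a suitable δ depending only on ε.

δ = min(1, ε/3)

Fix ε > 0. We seek δ > 0 with 0 < |y + 1| < δ ⇒ |y² − 1| < ε.
Factor: y² − 1 = (y + 1)(y - 1), so |y² − 1| = |y + 1|·|y - 1|.
Impose δ ≤ 1 so that |y| < 2; then |y - 1| ≤ 3.
Hence |y² − 1| ≤ 3|y + 1|, which is < ε once |y + 1| < ε/3.
Take δ = min(1, ε/3). If 0 < |y + 1| < δ then both bounds hold and |y² − 1| ≤ 3|y + 1| < 3·(ε/3) = ε.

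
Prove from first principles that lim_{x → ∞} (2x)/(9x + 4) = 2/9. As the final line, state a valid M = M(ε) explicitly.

Fix ε > 0. We seek M > 0 such that x > M implies |(2x)/(9x + 4) − (2/9)| < ε.
(2x)/(9x + 4) − (2/9) = (9(2x) − 2(9x + 4)) / (9(9x + 4)) = -8/(9(9x + 4)).
For x > 0 we have 9x + 4 > 9x, so |(2x)/(9x + 4) − (2/9)| = 8/(9(9x + 4)) < 8/(9·9x) = (8/81)/x.
Thus |(2x)/(9x + 4) − (2/9)| < ε whenever x > (8/81)/ε.
Take M = (8/81)/ε. If x > M then |(2x)/(9x + 4) − (2/9)| < (8/81)/x < ε.

M = (8/81)/ε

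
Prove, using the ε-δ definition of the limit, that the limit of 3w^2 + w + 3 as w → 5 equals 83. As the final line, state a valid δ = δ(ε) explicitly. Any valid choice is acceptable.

δ = min(2, ε/37)

Let ε > 0 be given. We want δ > 0 such that 0 < |w − 5| < δ implies |(3w^2 + w + 3) − 83| < ε.
(3w^2 + w + 3) − 83 = 3w^2 + w - 80 = (w − 5)(3w + 16).
So |(3w^2 + w + 3) − 83| = |w − 5|·|3w + 16|.
Require δ ≤ 2. Then |w − 5| < 2 gives |w| < 7, and by the triangle inequality |3w + 16| ≤ 3·7 + 16 = 37.
Hence |(3w^2 + w + 3) − 83| ≤ 37|w − 5| < ε provided |w − 5| < ε/37.
Take δ = min(2, ε/37). Then 0 < |w − 5| < δ gives both |w − 5| < 2 and |w − 5| < ε/37, so |(3w^2 + w + 3) − 83| < ε.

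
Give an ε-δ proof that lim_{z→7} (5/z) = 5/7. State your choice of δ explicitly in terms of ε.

Suppose ε > 0. We seek δ > 0 such that 0 < |z − 7| < δ implies |5/z − (5/7)| < ε.
|5/z − (5/7)| = 5·|7 − z|/(7·|z|) = 5|z − 7|/(7|z|).
Restrict δ ≤ 7/2. Then |z − 7| < 7/2 gives |z| > 7/2, so 7|z| > 49/2.
Then |5/z − (5/7)| < 5|z − 7|/(49/2), which is < ε when |z − 7| < (49/10)ε.
Take δ = min(7/2, (49/10)ε). Then 0 < |z − 7| < δ gives both |z − 7| < 7/2 and |z − 7| < (49/10)ε, so |5/z − (5/7)| < ε.

δ = min(7/2, (49/10)ε)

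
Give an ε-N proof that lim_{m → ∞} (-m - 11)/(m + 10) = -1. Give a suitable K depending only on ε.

K = 1/ε

Let ε > 0 be given. For m ≥ 1, |(-m - 11)/(m + 10) + 1| = |-1|/((m + 10)) = 1/((m + 10)).
Since m + 10 ≥ m for m ≥ 1, this is ≤ 1/(m) = 1/m.
So |(-m - 11)/(m + 10) + 1| < ε whenever m > 1/ε.
Take K = 1/ε. If m > K then |(-m - 11)/(m + 10) + 1| ≤ 1/m < ε.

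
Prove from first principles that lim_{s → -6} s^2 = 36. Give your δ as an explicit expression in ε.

Fix ε > 0. We seek δ > 0 with 0 < |s + 6| < δ ⇒ |s^2 − 36| < ε.
Factor: s^2 − 36 = (s + 6)(s - 6), so |s^2 − 36| = |s + 6|·|s - 6|.
Restrict δ ≤ 1. Then |s + 6| < 1 gives |s| < 7, so by the triangle inequality |s - 6| ≤ 7 + 6 = 13.
Hence |s^2 − 36| ≤ 13|s + 6|, which is < ε once |s + 6| < ε/13.
Take δ = min(1, ε/13). If 0 < |s + 6| < δ then both bounds hold and |s^2 − 36| ≤ 13|s + 6| < 13·(ε/13) = ε.

δ = min(1, ε/13)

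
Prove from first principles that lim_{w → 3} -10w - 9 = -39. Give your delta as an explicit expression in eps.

delta = eps/10

Suppose eps > 0. We need delta > 0 so that 0 < |w − 3| < delta implies |(-10w - 9) + 39| < eps.
Since (-10w - 9) + 39 = -10(w − 3), we have |(-10w - 9) + 39| = 10|w − 3|.
So 10|w − 3| < eps exactly when |w − 3| < eps/10.
Take delta = eps/10. If 0 < |w − 3| < delta then |(-10w - 9) + 39| = 10|w − 3| < 10·(eps/10) = eps.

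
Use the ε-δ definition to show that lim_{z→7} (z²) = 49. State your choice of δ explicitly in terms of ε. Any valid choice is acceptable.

δ = min(1, ε/15)

Let ε > 0. We seek δ > 0 with 0 < |z − 7| < δ ⇒ |z² − 49| < ε.
Factor: z² − 49 = (z − 7)(z + 7), so |z² − 49| = |z − 7|·|z + 7|.
Impose δ ≤ 1 so that |z| < 8; then |z + 7| ≤ 15.
Hence |z² − 49| ≤ 15|z − 7|, which is < ε once |z − 7| < ε/15.
Take δ = min(1, ε/15). If 0 < |z − 7| < δ then both bounds hold and |z² − 49| ≤ 15|z − 7| < 15·(ε/15) = ε.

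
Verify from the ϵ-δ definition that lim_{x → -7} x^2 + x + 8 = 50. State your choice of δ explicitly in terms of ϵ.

Let ϵ > 0. We want δ > 0 such that 0 < |x + 7| < δ implies |(x^2 + x + 8) − 50| < ϵ.
(x^2 + x + 8) − 50 = x^2 + x - 42 = (x + 7)(x - 6).
So |(x^2 + x + 8) − 50| = |x + 7|·|x - 6|.
Assume first that |x + 7| < 2, so |x| < 9. Then |x - 6| ≤ 9 + 6 = 15.
Hence |(x^2 + x + 8) − 50| ≤ 15|x + 7| < ϵ provided |x + 7| < ϵ/15.
Choosing δ = min(2, ϵ/15) ensures both conditions, hence |(x^2 + x + 8) − 50| < ϵ.

δ = min(2, ϵ/15)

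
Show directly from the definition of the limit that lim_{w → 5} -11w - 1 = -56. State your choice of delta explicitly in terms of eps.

delta = eps/11

Let eps > 0. We need delta > 0 so that 0 < |w − 5| < delta implies |(-11w - 1) + 56| < eps.
|(-11w - 1) + 56| = |-11w + 55| = 11|w − 5|.
Thus it suffices that |w − 5| < eps/11.
Choosing delta = eps/11 gives |(-11w - 1) + 56| = 11|w − 5| < eps whenever |w − 5| < delta.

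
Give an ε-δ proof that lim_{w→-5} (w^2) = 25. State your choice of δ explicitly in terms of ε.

δ = min(2, ε/12)

Let ε > 0 be given. We seek δ > 0 with 0 < |w + 5| < δ ⇒ |w^2 − 25| < ε.
Factor: w^2 − 25 = (w + 5)(w - 5), so |w^2 − 25| = |w + 5|·|w - 5|.
Impose δ ≤ 2 so that |w| < 7; then |w - 5| ≤ 12.
Hence |w^2 − 25| ≤ 12|w + 5|, which is < ε once |w + 5| < ε/12.
Take δ = min(2, ε/12). If 0 < |w + 5| < δ then both bounds hold and |w^2 − 25| ≤ 12|w + 5| < 12·(ε/12) = ε.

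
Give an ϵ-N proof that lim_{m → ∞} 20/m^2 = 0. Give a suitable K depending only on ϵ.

Let ϵ > 0. For m ≥ 1, |20/m^2 − 0| = 20/m^2.
20/m^2 < ϵ ⇔ m^2 > 20/ϵ ⇔ m > (20/ϵ)^{1/2}.
Take K = (20/ϵ)^{1/2}. Then m > K implies 20/m^2 < ϵ.

K = (20/ϵ)^{1/2}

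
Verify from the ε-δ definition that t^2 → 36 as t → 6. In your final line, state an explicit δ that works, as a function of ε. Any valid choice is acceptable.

δ = min(2, ε/14)

Fix ε > 0. We seek δ > 0 with 0 < |t − 6| < δ ⇒ |t^2 − 36| < ε.
Factor: t^2 − 36 = (t − 6)(t + 6), so |t^2 − 36| = |t − 6|·|t + 6|.
Impose δ ≤ 2 so that |t| < 8; then |t + 6| ≤ 14.
Hence |t^2 − 36| ≤ 14|t − 6|, which is < ε once |t − 6| < ε/14.
Take δ = min(2, ε/14). If 0 < |t − 6| < δ then both bounds hold and |t^2 − 36| ≤ 14|t − 6| < 14·(ε/14) = ε.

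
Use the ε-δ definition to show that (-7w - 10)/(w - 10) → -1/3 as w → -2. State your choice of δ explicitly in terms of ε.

Let ε > 0. We want δ > 0 with 0 < |w + 2| < δ ⇒ |(-7w - 10)/(w - 10) + 1/3| < ε.
Combining over a common denominator, (-7w - 10)/(w - 10) + 1/3 = [(-7w - 10)·(-12) − 4·(w - 10)] / [(-12)·(w - 10)] = 80(w + 2) / ((-12)(w - 10)).
So |(-7w - 10)/(w - 10) + 1/3| = 80|w + 2| / (12·|w − 10|).
Restrict δ ≤ 6. Then |w + 2| < 6 gives |w − 10| = |(w + 2) + (-12)| ≥ 12 − 6 = 6.
Hence |(-7w - 10)/(w - 10) + 1/3| < 80|w + 2|/(12·6) = (10/9)|w + 2|, which is < ε once |w + 2| < (9/10)ε.
Take δ = min(6, (9/10)ε). Then 0 < |w + 2| < δ forces both bounds, so |(-7w - 10)/(w - 10) + 1/3| < ε.

δ = min(6, (9/10)ε)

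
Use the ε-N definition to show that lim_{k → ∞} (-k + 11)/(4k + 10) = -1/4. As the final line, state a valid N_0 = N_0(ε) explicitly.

N_0 = (27/8)/ε

Fix ε > 0. For k ≥ 1, |(-k + 11)/(4k + 10) + 1/4| = |54|/(4(4k + 10)) = 54/(4(4k + 10)).
Since 4k + 10 ≥ 4k for k ≥ 1, this is ≤ 54/(4·4k) = (27/8)/k.
So |(-k + 11)/(4k + 10) + 1/4| < ε whenever k > (27/8)/ε.
Take N_0 = (27/8)/ε. If k > N_0 then |(-k + 11)/(4k + 10) + 1/4| ≤ (27/8)/k < ε.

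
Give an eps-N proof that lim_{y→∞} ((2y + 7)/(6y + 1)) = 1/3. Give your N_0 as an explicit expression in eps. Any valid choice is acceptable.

N_0 = (10/9)/eps

Suppose eps > 0. We seek N_0 > 0 such that y > N_0 implies |(2y + 7)/(6y + 1) − (1/3)| < eps.
(2y + 7)/(6y + 1) − (1/3) = (6(2y + 7) − 2(6y + 1)) / (6(6y + 1)) = 40/(6(6y + 1)).
For y > 0 we have 6y + 1 > 6y, so |(2y + 7)/(6y + 1) − (1/3)| = 40/(6(6y + 1)) < 40/(6·6y) = (10/9)/y.
Thus |(2y + 7)/(6y + 1) − (1/3)| < eps whenever y > (10/9)/eps.
Take N_0 = (10/9)/eps. If y > N_0 then |(2y + 7)/(6y + 1) − (1/3)| < (10/9)/y < eps.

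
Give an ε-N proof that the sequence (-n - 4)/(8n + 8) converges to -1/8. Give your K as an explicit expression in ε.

Fix ε > 0. For n ≥ 1, |(-n - 4)/(8n + 8) + 1/8| = |-24|/(8(8n + 8)) = 24/(8(8n + 8)).
Since 8n + 8 ≥ 8n for n ≥ 1, this is ≤ 24/(8·8n) = (3/8)/n.
So |(-n - 4)/(8n + 8) + 1/8| < ε whenever n > (3/8)/ε.
Take K = (3/8)/ε. If n > K then |(-n - 4)/(8n + 8) + 1/8| ≤ (3/8)/n < ε.

K = (3/8)/ε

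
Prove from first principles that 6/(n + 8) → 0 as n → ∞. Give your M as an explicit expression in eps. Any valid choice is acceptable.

Let eps > 0 be given. For n ≥ 1, |6/(n + 8) − 0| = 6/(n + 8) ≤ 6/n.
We need 6/n < eps, i.e. n > 6/eps.
Take M = 6/eps. If n > M then |6/(n + 8)| ≤ 6/n < eps.

M = 6/eps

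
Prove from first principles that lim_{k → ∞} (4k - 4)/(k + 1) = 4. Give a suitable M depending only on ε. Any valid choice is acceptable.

Let ε > 0 be given. For k ≥ 1, |(4k - 4)/(k + 1) − 4| = |-8|/((k + 1)) = 8/((k + 1)).
Since k + 1 ≥ k for k ≥ 1, this is ≤ 8/(k) = 8/k.
So |(4k - 4)/(k + 1) − 4| < ε whenever k > 8/ε.
Take M = 8/ε. If k > M then |(4k - 4)/(k + 1) − 4| ≤ 8/k < ε.

M = 8/ε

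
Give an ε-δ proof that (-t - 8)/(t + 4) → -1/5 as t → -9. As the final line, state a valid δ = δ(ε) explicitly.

Fix ε > 0. We want δ > 0 with 0 < |t + 9| < δ ⇒ |(-t - 8)/(t + 4) + 1/5| < ε.
Combining over a common denominator, (-t - 8)/(t + 4) + 1/5 = [(-t - 8)·(-5) − 1·(t + 4)] / [(-5)·(t + 4)] = 4(t + 9) / ((-5)(t + 4)).
So |(-t - 8)/(t + 4) + 1/5| = 4|t + 9| / (5·|t + 4|).
Restrict δ ≤ 5/2. Then |t + 9| < 5/2 gives |t + 4| = |(t + 9) + (-5)| ≥ 5 − 5/2 = 5/2.
Hence |(-t - 8)/(t + 4) + 1/5| < 4|t + 9|/(5·(5/2)) = (8/25)|t + 9|, which is < ε once |t + 9| < (25/8)ε.
Take δ = min(5/2, (25/8)ε). Then 0 < |t + 9| < δ forces both bounds, so |(-t - 8)/(t + 4) + 1/5| < ε.

δ = min(5/2, (25/8)ε)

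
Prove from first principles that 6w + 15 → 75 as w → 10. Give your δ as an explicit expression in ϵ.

Suppose ϵ > 0. We need δ > 0 so that 0 < |w − 10| < δ implies |(6w + 15) − 75| < ϵ.
|(6w + 15) − 75| = |6w - 60| = 6|w − 10|.
Thus it suffices that |w − 10| < ϵ/6.
Take δ = ϵ/6. If 0 < |w − 10| < δ then |(6w + 15) − 75| = 6|w − 10| < 6·(ϵ/6) = ϵ.

δ = ϵ/6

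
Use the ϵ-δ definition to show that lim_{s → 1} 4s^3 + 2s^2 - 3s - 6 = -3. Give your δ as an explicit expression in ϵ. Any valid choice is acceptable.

Suppose ϵ > 0. We want δ > 0 such that 0 < |s − 1| < δ implies |(4s^3 + 2s^2 - 3s - 6) + 3| < ϵ.
(4s^3 + 2s^2 - 3s - 6) + 3 = 4s^3 + 2s^2 - 3s - 3 = (s − 1)(4s^2 + 6s + 3).
So |(4s^3 + 2s^2 - 3s - 6) + 3| = |s − 1|·|4s^2 + 6s + 3|.
Require δ ≤ 1. Then |s − 1| < 1 gives |s| < 2, and by the triangle inequality |4s^2 + 6s + 3| ≤ 4·2^2 + 6·2 + 3 = 31.
Hence |(4s^3 + 2s^2 - 3s - 6) + 3| ≤ 31|s − 1| < ϵ provided |s − 1| < ϵ/31.
Choosing δ = min(1, ϵ/31) ensures both conditions, hence |(4s^3 + 2s^2 - 3s - 6) + 3| < ϵ.

δ = min(1, ϵ/31)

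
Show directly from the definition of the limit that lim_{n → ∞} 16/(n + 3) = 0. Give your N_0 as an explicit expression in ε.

Suppose ε > 0. For n ≥ 1, |16/(n + 3) − 0| = 16/(n + 3) ≤ 16/n.
We need 16/n < ε, i.e. n > 16/ε.
Take N_0 = 16/ε. If n > N_0 then |16/(n + 3)| ≤ 16/n < ε.

N_0 = 16/ε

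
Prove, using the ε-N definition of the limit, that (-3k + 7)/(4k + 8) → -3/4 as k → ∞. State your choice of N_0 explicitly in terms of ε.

N_0 = (13/4)/ε

Let ε > 0. For k ≥ 1, |(-3k + 7)/(4k + 8) + 3/4| = |52|/(4(4k + 8)) = 52/(4(4k + 8)).
Since 4k + 8 ≥ 4k for k ≥ 1, this is ≤ 52/(4·4k) = (13/4)/k.
So |(-3k + 7)/(4k + 8) + 3/4| < ε whenever k > (13/4)/ε.
Take N_0 = (13/4)/ε. If k > N_0 then |(-3k + 7)/(4k + 8) + 3/4| ≤ (13/4)/k < ε.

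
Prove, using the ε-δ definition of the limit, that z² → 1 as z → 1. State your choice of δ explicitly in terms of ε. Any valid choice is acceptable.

Fix ε > 0. We seek δ > 0 with 0 < |z − 1| < δ ⇒ |z² − 1| < ε.
Factor: z² − 1 = (z − 1)(z + 1), so |z² − 1| = |z − 1|·|z + 1|.
Impose δ ≤ 2 so that |z| < 3; then |z + 1| ≤ 4.
Hence |z² − 1| ≤ 4|z − 1|, which is < ε once |z − 1| < ε/4.
Take δ = min(2, ε/4). If 0 < |z − 1| < δ then both bounds hold and |z² − 1| ≤ 4|z − 1| < 4·(ε/4) = ε.

δ = min(2, ε/4)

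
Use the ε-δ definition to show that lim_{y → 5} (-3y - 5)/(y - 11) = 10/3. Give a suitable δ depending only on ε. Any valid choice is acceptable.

Suppose ε > 0. We want δ > 0 with 0 < |y − 5| < δ ⇒ |(-3y - 5)/(y - 11) − (10/3)| < ε.
Combining over a common denominator, (-3y - 5)/(y - 11) − (10/3) = [(-3y - 5)·(-6) − (-20)·(y - 11)] / [(-6)·(y - 11)] = 38(y − 5) / ((-6)(y - 11)).
So |(-3y - 5)/(y - 11) − (10/3)| = 38|y − 5| / (6·|y − 11|).
Require δ ≤ 3, so |y − 11| ≥ |-6| − |y − 5| > 6 − 3 = 3.
Hence |(-3y - 5)/(y - 11) − (10/3)| < 38|y − 5|/(6·3) = (19/9)|y − 5|, which is < ε once |y − 5| < (9/19)ε.
Take δ = min(3, (9/19)ε). Then 0 < |y − 5| < δ forces both bounds, so |(-3y - 5)/(y - 11) − (10/3)| < ε.

δ = min(3, (9/19)ε)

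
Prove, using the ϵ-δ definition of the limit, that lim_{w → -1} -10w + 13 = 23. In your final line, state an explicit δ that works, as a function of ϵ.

Let ϵ > 0 be given. We need δ > 0 so that 0 < |w + 1| < δ implies |(-10w + 13) − 23| < ϵ.
Since (-10w + 13) − 23 = -10(w + 1), we have |(-10w + 13) − 23| = 10|w + 1|.
Thus it suffices that |w + 1| < ϵ/10.
Choosing δ = ϵ/10 gives |(-10w + 13) − 23| = 10|w + 1| < ϵ whenever |w + 1| < δ.

δ = ϵ/10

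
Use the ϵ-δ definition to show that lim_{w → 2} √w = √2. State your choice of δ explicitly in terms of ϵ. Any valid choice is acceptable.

Fix ϵ > 0. We want δ > 0 such that 0 < |w − 2| < δ implies |√w − √2| < ϵ.
Rationalise: √w − √2 = (w − 2)/(√w + √2), so |√w − √2| = |w − 2|/(√w + √2).
Restrict δ ≤ 2 so that |w − 2| < 2 forces w > 0, and then √w + √2 > √2.
Hence |√w − √2| < |w − 2|/√2, which is < ϵ once |w − 2| < √2·ϵ.
Take δ = min(2, √2·ϵ). If 0 < |w − 2| < δ then w > 0 and |√w − √2| < |w − 2|/√2 < ϵ.

δ = min(2, √2·ϵ)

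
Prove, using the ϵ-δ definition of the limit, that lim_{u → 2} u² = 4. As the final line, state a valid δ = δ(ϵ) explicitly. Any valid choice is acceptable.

δ = min(1, ϵ/5)

Suppose ϵ > 0. We seek δ > 0 with 0 < |u − 2| < δ ⇒ |u² − 4| < ϵ.
Factor: u² − 4 = (u − 2)(u + 2), so |u² − 4| = |u − 2|·|u + 2|.
Impose δ ≤ 1 so that |u| < 3; then |u + 2| ≤ 5.
Hence |u² − 4| ≤ 5|u − 2|, which is < ϵ once |u − 2| < ϵ/5.
Take δ = min(1, ϵ/5). If 0 < |u − 2| < δ then both bounds hold and |u² − 4| ≤ 5|u − 2| < 5·(ϵ/5) = ϵ.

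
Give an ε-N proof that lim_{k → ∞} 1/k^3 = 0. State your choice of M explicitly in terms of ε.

Let ε > 0. For k ≥ 1, |1/k^3 − 0| = 1/k^3.
1/k^3 < ε ⇔ k^3 > 1/ε ⇔ k > (1/ε)^{1/3}.
Take M = (1/ε)^{1/3}. Then k > M implies 1/k^3 < ε.

M = (1/ε)^{1/3}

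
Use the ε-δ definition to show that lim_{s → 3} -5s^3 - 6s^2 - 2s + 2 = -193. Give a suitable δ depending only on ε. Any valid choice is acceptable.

δ = min(2, ε/295)

Suppose ε > 0. We want δ > 0 such that 0 < |s − 3| < δ implies |(-5s^3 - 6s^2 - 2s + 2) + 193| < ε.
(-5s^3 - 6s^2 - 2s + 2) + 193 = -5s^3 - 6s^2 - 2s + 195 = (s − 3)(-5s^2 - 21s - 65).
So |(-5s^3 - 6s^2 - 2s + 2) + 193| = |s − 3|·|-5s^2 - 21s - 65|.
Require δ ≤ 2. Then |s − 3| < 2 gives |s| < 5, and by the triangle inequality |-5s^2 - 21s - 65| ≤ 5·5^2 + 21·5 + 65 = 295.
Hence |(-5s^3 - 6s^2 - 2s + 2) + 193| ≤ 295|s − 3| < ε provided |s − 3| < ε/295.
Take δ = min(2, ε/295). Then 0 < |s − 3| < δ gives both |s − 3| < 2 and |s − 3| < ε/295, so |(-5s^3 - 6s^2 - 2s + 2) + 193| < ε.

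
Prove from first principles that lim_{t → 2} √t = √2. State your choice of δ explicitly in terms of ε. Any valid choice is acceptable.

δ = min(2, √2·ε)

Let ε > 0 be given. We want δ > 0 such that 0 < |t − 2| < δ implies |√t − √2| < ε.
Multiplying by the conjugate, |√t − √2| = |t − 2|/(√t + √2).
Restrict δ ≤ 2 so that |t − 2| < 2 forces t > 0, and then √t + √2 > √2.
Hence |√t − √2| < |t − 2|/√2, which is < ε once |t − 2| < √2·ε.
Take δ = min(2, √2·ε). If 0 < |t − 2| < δ then t > 0 and |√t − √2| < |t − 2|/√2 < ε.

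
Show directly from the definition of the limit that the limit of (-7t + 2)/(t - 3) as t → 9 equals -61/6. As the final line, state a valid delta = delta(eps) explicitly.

Suppose eps > 0. We want delta > 0 with 0 < |t − 9| < delta ⇒ |(-7t + 2)/(t - 3) + 61/6| < eps.
Combining over a common denominator, (-7t + 2)/(t - 3) + 61/6 = [(-7t + 2)·6 − (-61)·(t - 3)] / [6·(t - 3)] = 19(t − 9) / (6(t - 3)).
So |(-7t + 2)/(t - 3) + 61/6| = 19|t − 9| / (6·|t − 3|).
Require delta ≤ 3, so |t − 3| ≥ |6| − |t − 9| > 6 − 3 = 3.
Hence |(-7t + 2)/(t - 3) + 61/6| < 19|t − 9|/(6·3) = (19/18)|t − 9|, which is < eps once |t − 9| < (18/19)eps.
Take delta = min(3, (18/19)eps). Then 0 < |t − 9| < delta forces both bounds, so |(-7t + 2)/(t - 3) + 61/6| < eps.

delta = min(3, (18/19)eps)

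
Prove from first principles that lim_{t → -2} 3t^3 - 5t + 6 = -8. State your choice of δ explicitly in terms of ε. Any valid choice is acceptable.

δ = min(2, ε/79)

Fix ε > 0. We want δ > 0 such that 0 < |t + 2| < δ implies |(3t^3 - 5t + 6) + 8| < ε.
(3t^3 - 5t + 6) + 8 = 3t^3 - 5t + 14 = (t + 2)(3t^2 - 6t + 7).
So |(3t^3 - 5t + 6) + 8| = |t + 2|·|3t^2 - 6t + 7|.
Assume first that |t + 2| < 2, so |t| < 4. Then |3t^2 - 6t + 7| ≤ 3·4^2 + 6·4 + 7 = 79.
Hence |(3t^3 - 5t + 6) + 8| ≤ 79|t + 2| < ε provided |t + 2| < ε/79.
Choosing δ = min(2, ε/79) ensures both conditions, hence |(3t^3 - 5t + 6) + 8| < ε.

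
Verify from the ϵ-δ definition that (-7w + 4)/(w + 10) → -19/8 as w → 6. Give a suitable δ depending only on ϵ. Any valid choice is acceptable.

Let ϵ > 0. We want δ > 0 with 0 < |w − 6| < δ ⇒ |(-7w + 4)/(w + 10) + 19/8| < ϵ.
Combining over a common denominator, (-7w + 4)/(w + 10) + 19/8 = [(-7w + 4)·16 − (-38)·(w + 10)] / [16·(w + 10)] = -74(w − 6) / (16(w + 10)).
So |(-7w + 4)/(w + 10) + 19/8| = 74|w − 6| / (16·|w + 10|).
Restrict δ ≤ 8. Then |w − 6| < 8 gives |w + 10| = |(w − 6) + 16| ≥ 16 − 8 = 8.
Hence |(-7w + 4)/(w + 10) + 19/8| < 74|w − 6|/(16·8) = (37/64)|w − 6|, which is < ϵ once |w − 6| < (64/37)ϵ.
Take δ = min(8, (64/37)ϵ). Then 0 < |w − 6| < δ forces both bounds, so |(-7w + 4)/(w + 10) + 19/8| < ϵ.

δ = min(8, (64/37)ϵ)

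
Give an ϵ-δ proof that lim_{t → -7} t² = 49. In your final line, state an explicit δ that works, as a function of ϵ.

Let ϵ > 0. We seek δ > 0 with 0 < |t + 7| < δ ⇒ |t² − 49| < ϵ.
Factor: t² − 49 = (t + 7)(t - 7), so |t² − 49| = |t + 7|·|t - 7|.
Impose δ ≤ 2 so that |t| < 9; then |t - 7| ≤ 16.
Hence |t² − 49| ≤ 16|t + 7|, which is < ϵ once |t + 7| < ϵ/16.
Take δ = min(2, ϵ/16). If 0 < |t + 7| < δ then both bounds hold and |t² − 49| ≤ 16|t + 7| < 16·(ϵ/16) = ϵ.

δ = min(2, ϵ/16)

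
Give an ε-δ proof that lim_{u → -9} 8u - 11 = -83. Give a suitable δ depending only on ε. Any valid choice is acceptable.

Let ε > 0. We need δ > 0 so that 0 < |u + 9| < δ implies |(8u - 11) + 83| < ε.
Since (8u - 11) + 83 = 8(u + 9), we have |(8u - 11) + 83| = 8|u + 9|.
Thus it suffices that |u + 9| < ε/8.
Choosing δ = ε/8 gives |(8u - 11) + 83| = 8|u + 9| < ε whenever |u + 9| < δ.

δ = ε/8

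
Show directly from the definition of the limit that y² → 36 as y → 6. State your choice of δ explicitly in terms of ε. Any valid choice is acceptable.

Suppose ε > 0. We seek δ > 0 with 0 < |y − 6| < δ ⇒ |y² − 36| < ε.
Factor: y² − 36 = (y − 6)(y + 6), so |y² − 36| = |y − 6|·|y + 6|.
Restrict δ ≤ 1. Then |y − 6| < 1 gives |y| < 7, so by the triangle inequality |y + 6| ≤ 7 + 6 = 13.
Hence |y² − 36| ≤ 13|y − 6|, which is < ε once |y − 6| < ε/13.
Take δ = min(1, ε/13). If 0 < |y − 6| < δ then both bounds hold and |y² − 36| ≤ 13|y − 6| < 13·(ε/13) = ε.

δ = min(1, ε/13)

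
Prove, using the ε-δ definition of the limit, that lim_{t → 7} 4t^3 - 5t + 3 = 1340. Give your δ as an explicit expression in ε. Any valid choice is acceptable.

δ = min(1, ε/671)

Fix ε > 0. We want δ > 0 such that 0 < |t − 7| < δ implies |(4t^3 - 5t + 3) − 1340| < ε.
(4t^3 - 5t + 3) − 1340 = 4t^3 - 5t - 1337 = (t − 7)(4t^2 + 28t + 191).
So |(4t^3 - 5t + 3) − 1340| = |t − 7|·|4t^2 + 28t + 191|.
Require δ ≤ 1. Then |t − 7| < 1 gives |t| < 8, and by the triangle inequality |4t^2 + 28t + 191| ≤ 4·8^2 + 28·8 + 191 = 671.
Hence |(4t^3 - 5t + 3) − 1340| ≤ 671|t − 7| < ε provided |t − 7| < ε/671.
Take δ = min(1, ε/671). Then 0 < |t − 7| < δ gives both |t − 7| < 1 and |t − 7| < ε/671, so |(4t^3 - 5t + 3) − 1340| < ε.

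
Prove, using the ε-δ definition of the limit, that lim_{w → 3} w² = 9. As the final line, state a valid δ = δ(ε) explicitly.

Let ε > 0. We seek δ > 0 with 0 < |w − 3| < δ ⇒ |w² − 9| < ε.
Factor: w² − 9 = (w − 3)(w + 3), so |w² − 9| = |w − 3|·|w + 3|.
Restrict δ ≤ 2. Then |w − 3| < 2 gives |w| < 5, so by the triangle inequality |w + 3| ≤ 5 + 3 = 8.
Hence |w² − 9| ≤ 8|w − 3|, which is < ε once |w − 3| < ε/8.
Take δ = min(2, ε/8). If 0 < |w − 3| < δ then both bounds hold and |w² − 9| ≤ 8|w − 3| < 8·(ε/8) = ε.

δ = min(2, ε/8)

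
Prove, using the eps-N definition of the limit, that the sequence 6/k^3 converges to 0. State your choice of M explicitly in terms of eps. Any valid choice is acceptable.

Suppose eps > 0. For k ≥ 1, |6/k^3 − 0| = 6/k^3.
6/k^3 < eps ⇔ k^3 > 6/eps ⇔ k > (6/eps)^{1/3}.
Take M = (6/eps)^{1/3}. Then k > M implies 6/k^3 < eps.

M = (6/eps)^{1/3}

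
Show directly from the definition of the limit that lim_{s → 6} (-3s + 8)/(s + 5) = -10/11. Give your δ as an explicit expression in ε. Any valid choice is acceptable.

Let ε > 0 be given. We want δ > 0 with 0 < |s − 6| < δ ⇒ |(-3s + 8)/(s + 5) + 10/11| < ε.
Combining over a common denominator, (-3s + 8)/(s + 5) + 10/11 = [(-3s + 8)·11 − (-10)·(s + 5)] / [11·(s + 5)] = -23(s − 6) / (11(s + 5)).
So |(-3s + 8)/(s + 5) + 10/11| = 23|s − 6| / (11·|s + 5|).
Require δ ≤ 11/2, so |s + 5| ≥ |11| − |s − 6| > 11 − 11/2 = 11/2.
Hence |(-3s + 8)/(s + 5) + 10/11| < 23|s − 6|/(11·(11/2)) = (46/121)|s − 6|, which is < ε once |s − 6| < (121/46)ε.
Take δ = min(11/2, (121/46)ε). Then 0 < |s − 6| < δ forces both bounds, so |(-3s + 8)/(s + 5) + 10/11| < ε.

δ = min(11/2, (121/46)ε)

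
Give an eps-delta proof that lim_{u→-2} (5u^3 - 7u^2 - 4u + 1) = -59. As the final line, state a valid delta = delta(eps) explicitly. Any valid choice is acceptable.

delta = min(2, eps/178)

Let eps > 0 be given. We want delta > 0 such that 0 < |u + 2| < delta implies |(5u^3 - 7u^2 - 4u + 1) + 59| < eps.
(5u^3 - 7u^2 - 4u + 1) + 59 = 5u^3 - 7u^2 - 4u + 60 = (u + 2)(5u^2 - 17u + 30).
So |(5u^3 - 7u^2 - 4u + 1) + 59| = |u + 2|·|5u^2 - 17u + 30|.
Assume first that |u + 2| < 2, so |u| < 4. Then |5u^2 - 17u + 30| ≤ 5·4^2 + 17·4 + 30 = 178.
Hence |(5u^3 - 7u^2 - 4u + 1) + 59| ≤ 178|u + 2| < eps provided |u + 2| < eps/178.
Choosing delta = min(2, eps/178) ensures both conditions, hence |(5u^3 - 7u^2 - 4u + 1) + 59| < eps.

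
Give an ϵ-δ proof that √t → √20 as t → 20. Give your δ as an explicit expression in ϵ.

δ = min(20, √20·ϵ)

Suppose ϵ > 0. We want δ > 0 such that 0 < |t − 20| < δ implies |√t − √20| < ϵ.
Rationalise: √t − √20 = (t − 20)/(√t + √20), so |√t − √20| = |t − 20|/(√t + √20).
Restrict δ ≤ 20 so that |t − 20| < 20 forces t > 0, and then √t + √20 > √20.
Hence |√t − √20| < |t − 20|/√20, which is < ϵ once |t − 20| < √20·ϵ.
Take δ = min(20, √20·ϵ). If 0 < |t − 20| < δ then t > 0 and |√t − √20| < |t − 20|/√20 < ϵ.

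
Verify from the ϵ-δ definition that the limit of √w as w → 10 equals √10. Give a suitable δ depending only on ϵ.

Fix ϵ > 0. We want δ > 0 such that 0 < |w − 10| < δ implies |√w − √10| < ϵ.
Multiplying by the conjugate, |√w − √10| = |w − 10|/(√w + √10).
Restrict δ ≤ 10 so that |w − 10| < 10 forces w > 0, and then √w + √10 > √10.
Hence |√w − √10| < |w − 10|/√10, which is < ϵ once |w − 10| < √10·ϵ.
Take δ = min(10, √10·ϵ). If 0 < |w − 10| < δ then w > 0 and |√w − √10| < |w − 10|/√10 < ϵ.

δ = min(10, √10·ϵ)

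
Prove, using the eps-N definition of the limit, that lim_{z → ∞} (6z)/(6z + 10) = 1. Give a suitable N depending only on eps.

N = (5/3)/eps

Fix eps > 0. We seek N > 0 such that z > N implies |(6z)/(6z + 10) − 1| < eps.
(6z)/(6z + 10) − 1 = (6(6z) − 6(6z + 10)) / (6(6z + 10)) = -60/(6(6z + 10)).
For z > 0 we have 6z + 10 > 6z, so |(6z)/(6z + 10) − 1| = 60/(6(6z + 10)) < 60/(6·6z) = (5/3)/z.
Thus |(6z)/(6z + 10) − 1| < eps whenever z > (5/3)/eps.
Take N = (5/3)/eps. If z > N then |(6z)/(6z + 10) − 1| < (5/3)/z < eps.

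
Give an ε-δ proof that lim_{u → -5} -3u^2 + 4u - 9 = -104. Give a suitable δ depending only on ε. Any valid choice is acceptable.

Let ε > 0 be given. We want δ > 0 such that 0 < |u + 5| < δ implies |(-3u^2 + 4u - 9) + 104| < ε.
(-3u^2 + 4u - 9) + 104 = -3u^2 + 4u + 95 = (u + 5)(-3u + 19).
So |(-3u^2 + 4u - 9) + 104| = |u + 5|·|-3u + 19|.
Require δ ≤ 1. Then |u + 5| < 1 gives |u| < 6, and by the triangle inequality |-3u + 19| ≤ 3·6 + 19 = 37.
Hence |(-3u^2 + 4u - 9) + 104| ≤ 37|u + 5| < ε provided |u + 5| < ε/37.
Choosing δ = min(1, ε/37) ensures both conditions, hence |(-3u^2 + 4u - 9) + 104| < ε.

δ = min(1, ε/37)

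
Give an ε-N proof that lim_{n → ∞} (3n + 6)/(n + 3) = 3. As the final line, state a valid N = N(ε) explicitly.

Let ε > 0. For n ≥ 1, |(3n + 6)/(n + 3) − 3| = |-3|/((n + 3)) = 3/((n + 3)).
Since n + 3 ≥ n for n ≥ 1, this is ≤ 3/(n) = 3/n.
So |(3n + 6)/(n + 3) − 3| < ε whenever n > 3/ε.
Take N = 3/ε. If n > N then |(3n + 6)/(n + 3) − 3| ≤ 3/n < ε.

N = 3/ε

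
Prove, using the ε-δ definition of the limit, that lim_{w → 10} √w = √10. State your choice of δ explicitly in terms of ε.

δ = min(10, √10·ε)

Suppose ε > 0. We want δ > 0 such that 0 < |w − 10| < δ implies |√w − √10| < ε.
Rationalise: √w − √10 = (w − 10)/(√w + √10), so |√w − √10| = |w − 10|/(√w + √10).
Restrict δ ≤ 10 so that |w − 10| < 10 forces w > 0, and then √w + √10 > √10.
Hence |√w − √10| < |w − 10|/√10, which is < ε once |w − 10| < √10·ε.
Take δ = min(10, √10·ε). If 0 < |w − 10| < δ then w > 0 and |√w − √10| < |w − 10|/√10 < ε.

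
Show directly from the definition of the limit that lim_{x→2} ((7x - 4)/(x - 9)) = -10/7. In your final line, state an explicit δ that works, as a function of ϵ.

Suppose ϵ > 0. We want δ > 0 with 0 < |x − 2| < δ ⇒ |(7x - 4)/(x - 9) + 10/7| < ϵ.
Combining over a common denominator, (7x - 4)/(x - 9) + 10/7 = [(7x - 4)·(-7) − 10·(x - 9)] / [(-7)·(x - 9)] = -59(x − 2) / ((-7)(x - 9)).
So |(7x - 4)/(x - 9) + 10/7| = 59|x − 2| / (7·|x − 9|).
Restrict δ ≤ 7/2. Then |x − 2| < 7/2 gives |x − 9| = |(x − 2) + (-7)| ≥ 7 − 7/2 = 7/2.
Hence |(7x - 4)/(x - 9) + 10/7| < 59|x − 2|/(7·(7/2)) = (118/49)|x − 2|, which is < ϵ once |x − 2| < (49/118)ϵ.
Take δ = min(7/2, (49/118)ϵ). Then 0 < |x − 2| < δ forces both bounds, so |(7x - 4)/(x - 9) + 10/7| < ϵ.

δ = min(7/2, (49/118)ϵ)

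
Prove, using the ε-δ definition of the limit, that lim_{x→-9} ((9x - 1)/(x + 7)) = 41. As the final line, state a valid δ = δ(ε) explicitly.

δ = min(1, (1/32)ε)

Fix ε > 0. We want δ > 0 with 0 < |x + 9| < δ ⇒ |(9x - 1)/(x + 7) − 41| < ε.
Combining over a common denominator, (9x - 1)/(x + 7) − 41 = [(9x - 1)·(-2) − (-82)·(x + 7)] / [(-2)·(x + 7)] = 64(x + 9) / ((-2)(x + 7)).
So |(9x - 1)/(x + 7) − 41| = 64|x + 9| / (2·|x + 7|).
Require δ ≤ 1, so |x + 7| ≥ |-2| − |x + 9| > 2 − 1 = 1.
Hence |(9x - 1)/(x + 7) − 41| < 64|x + 9|/(2·1) = 32|x + 9|, which is < ε once |x + 9| < (1/32)ε.
Take δ = min(1, (1/32)ε). Then 0 < |x + 9| < δ forces both bounds, so |(9x - 1)/(x + 7) − 41| < ε.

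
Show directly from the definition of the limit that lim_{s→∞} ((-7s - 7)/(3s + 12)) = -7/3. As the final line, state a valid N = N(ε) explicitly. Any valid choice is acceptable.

Let ε > 0. We seek N > 0 such that s > N implies |(-7s - 7)/(3s + 12) + 7/3| < ε.
(-7s - 7)/(3s + 12) + 7/3 = (3(-7s - 7) − (-7)(3s + 12)) / (3(3s + 12)) = 63/(3(3s + 12)).
For s > 0 we have 3s + 12 > 3s, so |(-7s - 7)/(3s + 12) + 7/3| = 63/(3(3s + 12)) < 63/(3·3s) = 7/s.
Thus |(-7s - 7)/(3s + 12) + 7/3| < ε whenever s > 7/ε.
Take N = 7/ε. If s > N then |(-7s - 7)/(3s + 12) + 7/3| < 7/s < ε.

N = 7/ε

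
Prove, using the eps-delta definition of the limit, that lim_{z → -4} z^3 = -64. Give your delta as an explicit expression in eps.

Let eps > 0 be given. We seek delta > 0 with 0 < |z + 4| < delta ⇒ |z^3 + 64| < eps.
Factor: z^3 + 64 = (z + 4)(z^2 - 4z + 16), so |z^3 + 64| = |z + 4|·|z^2 - 4z + 16|.
Restrict delta ≤ 1. Then |z + 4| < 1 gives |z| < 5, so by the triangle inequality |z^2 - 4z + 16| ≤ 5^2 + 4·5 + 16 = 61.
Hence |z^3 + 64| ≤ 61|z + 4|, which is < eps once |z + 4| < eps/61.
Take delta = min(1, eps/61). If 0 < |z + 4| < delta then both bounds hold and |z^3 + 64| ≤ 61|z + 4| < 61·(eps/61) = eps.

delta = min(1, eps/61)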